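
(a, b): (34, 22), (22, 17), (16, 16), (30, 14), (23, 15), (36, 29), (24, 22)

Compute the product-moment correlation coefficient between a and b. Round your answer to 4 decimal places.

n = 7, Σa = 185, Σb = 135, Σa² = 5197, Σb² = 2775, Σab = 3715
nΣab − ΣaΣb = 26005 − 24975 = 1030
nΣa² − (Σa)² = 36379 − 34225 = 2154; nΣb² − (Σb)² = 19425 − 18225 = 1200
r = 1030 / √(2154 × 1200) = 1030 / 1607.7313 ≈ 0.6407

0.6407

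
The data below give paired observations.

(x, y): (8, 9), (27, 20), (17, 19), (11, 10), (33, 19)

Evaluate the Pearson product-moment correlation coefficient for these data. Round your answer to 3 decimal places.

0.844

n = 5, Σx = 96, Σy = 77, Σx² = 2292, Σy² = 1303, Σxy = 1672
nΣxy − ΣxΣy = 8360 − 7392 = 968
nΣx² − (Σx)² = 11460 − 9216 = 2244; nΣy² − (Σy)² = 6515 − 5929 = 586
r = 968 / √(2244 × 586) = 968 / 1146.7275 ≈ 0.844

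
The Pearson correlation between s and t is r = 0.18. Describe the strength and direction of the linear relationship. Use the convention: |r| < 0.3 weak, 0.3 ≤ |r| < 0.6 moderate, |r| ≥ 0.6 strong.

weak positive

r = 0.18 > 0 so the relationship is positive.
|r| = 0.18, which falls in the weak range.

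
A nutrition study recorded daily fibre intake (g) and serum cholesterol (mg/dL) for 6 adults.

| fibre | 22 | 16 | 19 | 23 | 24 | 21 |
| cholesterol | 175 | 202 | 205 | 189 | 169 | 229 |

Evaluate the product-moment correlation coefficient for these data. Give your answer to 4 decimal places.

-0.5133

n = 6, Σx = 125, Σy = 1169, Σx² = 2647, Σy² = 230177, Σxy = 24189
nΣxy − ΣxΣy = 145134 − 146125 = -991
nΣx² − (Σx)² = 15882 − 15625 = 257; nΣy² − (Σy)² = 1381062 − 1366561 = 14501
r = -991 / √(257 × 14501) = -991 / 1930.4810 ≈ -0.5133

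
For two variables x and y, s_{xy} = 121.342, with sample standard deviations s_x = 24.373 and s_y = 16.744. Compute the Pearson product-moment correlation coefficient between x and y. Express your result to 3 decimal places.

r = Cov(x,y) / (s_x · s_y) = 121.342 / (24.373 × 16.744)
  = 121.342 / 408.1015 ≈ 0.297

0.297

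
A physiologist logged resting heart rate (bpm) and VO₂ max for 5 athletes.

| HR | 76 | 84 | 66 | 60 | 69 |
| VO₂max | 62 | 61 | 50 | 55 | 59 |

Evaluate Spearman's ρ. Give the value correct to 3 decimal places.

Rank HR: 4, 5, 2, 1, 3
Rank VO₂max: 5, 4, 1, 2, 3
d = rank(HR) − rank(VO₂max): -1, 1, 1, -1, 0; Σd² = 4
ρ = 1 − 6Σd² / [n(n²−1)] = 1 − 6×4 / (5×24) = 1 − 24/120 ≈ 0.800

0.800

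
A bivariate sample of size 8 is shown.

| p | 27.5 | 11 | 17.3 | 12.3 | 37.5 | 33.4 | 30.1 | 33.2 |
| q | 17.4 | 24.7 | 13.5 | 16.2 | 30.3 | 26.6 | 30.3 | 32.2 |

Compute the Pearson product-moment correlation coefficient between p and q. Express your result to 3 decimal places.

n = 8, Σp = 202.3, Σq = 191.2, Σp² = 5857.89, Σq² = 4938.12, Σpq = 5188.77
nΣpq − ΣpΣq = 41510.16 − 38679.76 = 2830.4
nΣp² − (Σp)² = 46863.12 − 40925.29 = 5937.83; nΣq² − (Σq)² = 39504.96 − 36557.44 = 2947.52
r = 2830.4 / √(5937.83 × 2947.52) = 2830.4 / 4183.5240 ≈ 0.677

0.677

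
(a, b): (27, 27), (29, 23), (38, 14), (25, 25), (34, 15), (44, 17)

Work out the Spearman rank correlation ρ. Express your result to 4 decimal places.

-0.7714

Rank a: 2, 3, 5, 1, 4, 6
Rank b: 6, 4, 1, 5, 2, 3
d = rank(a) − rank(b): -4, -1, 4, -4, 2, 3; Σd² = 62
ρ = 1 − 6Σd² / [n(n²−1)] = 1 − 6×62 / (6×35) = 1 − 372/210 ≈ -0.7714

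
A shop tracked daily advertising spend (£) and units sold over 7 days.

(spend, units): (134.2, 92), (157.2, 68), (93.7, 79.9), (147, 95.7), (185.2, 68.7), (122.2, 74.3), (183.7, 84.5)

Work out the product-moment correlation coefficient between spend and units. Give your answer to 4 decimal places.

-0.1822

n = 7, Σx = 1023.2, Σy = 563.1, Σx² = 156087.74, Σy² = 46010.93, Σxy = 81915.88
nΣxy − ΣxΣy = 573411.16 − 576163.92 = -2752.76
nΣx² − (Σx)² = 1092614.18 − 1046938.24 = 45675.94; nΣy² − (Σy)² = 322076.51 − 317081.61 = 4994.9
r = -2752.76 / √(45675.94 × 4994.9) = -2752.76 / 15104.5276 ≈ -0.1822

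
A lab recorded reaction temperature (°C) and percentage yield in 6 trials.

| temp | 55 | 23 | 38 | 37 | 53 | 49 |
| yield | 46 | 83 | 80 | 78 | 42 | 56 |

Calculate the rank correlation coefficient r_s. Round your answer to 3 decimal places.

Rank temp: 6, 1, 3, 2, 5, 4
Rank yield: 2, 6, 5, 4, 1, 3
d = rank(temp) − rank(yield): 4, -5, -2, -2, 4, 1; Σd² = 66
ρ = 1 − 6Σd² / [n(n²−1)] = 1 − 6×66 / (6×35) = 1 − 396/210 ≈ -0.886

-0.886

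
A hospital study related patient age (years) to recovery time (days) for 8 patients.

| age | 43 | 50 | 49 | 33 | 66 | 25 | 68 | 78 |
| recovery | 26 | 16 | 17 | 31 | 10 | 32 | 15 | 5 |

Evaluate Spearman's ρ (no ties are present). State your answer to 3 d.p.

Rank age: 3, 5, 4, 2, 6, 1, 7, 8
Rank recovery: 6, 4, 5, 7, 2, 8, 3, 1
d = rank(age) − rank(recovery): -3, 1, -1, -5, 4, -7, 4, 7; Σd² = 166
ρ = 1 − 6Σd² / [n(n²−1)] = 1 − 6×166 / (8×63) = 1 − 996/504 ≈ -0.976

-0.976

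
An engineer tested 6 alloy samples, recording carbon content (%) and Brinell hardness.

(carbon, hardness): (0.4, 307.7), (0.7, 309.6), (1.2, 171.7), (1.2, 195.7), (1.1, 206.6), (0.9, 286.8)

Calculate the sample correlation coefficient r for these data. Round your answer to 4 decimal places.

-0.9014

n = 6, Σx = 5.5, Σy = 1478.1, Σx² = 5.55, Σy² = 383248.63, Σxy = 1266.06
nΣxy − ΣxΣy = 7596.36 − 8129.55 = -533.19
nΣx² − (Σx)² = 33.3 − 30.25 = 3.05; nΣy² − (Σy)² = 2299491.78 − 2184779.61 = 114712.17
r = -533.19 / √(3.05 × 114712.17) = -533.19 / 591.4999 ≈ -0.9014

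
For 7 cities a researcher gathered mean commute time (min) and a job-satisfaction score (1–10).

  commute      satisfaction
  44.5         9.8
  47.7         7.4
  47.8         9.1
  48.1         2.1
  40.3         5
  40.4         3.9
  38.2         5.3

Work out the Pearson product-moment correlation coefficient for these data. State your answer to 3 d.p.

n = 7, Σx = 307, Σy = 42.6, Σx² = 13569.48, Σy² = 306.32, Σxy = 1886.59
nΣxy − ΣxΣy = 13206.13 − 13078.2 = 127.93
nΣx² − (Σx)² = 94986.36 − 94249 = 737.36; nΣy² − (Σy)² = 2144.24 − 1814.76 = 329.48
r = 127.93 / √(737.36 × 329.48) = 127.93 / 492.8949 ≈ 0.260

0.260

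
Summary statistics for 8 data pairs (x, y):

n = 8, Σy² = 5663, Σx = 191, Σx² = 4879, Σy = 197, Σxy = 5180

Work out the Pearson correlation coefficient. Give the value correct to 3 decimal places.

0.937

r = (nΣxy − ΣxΣy) / √[(nΣx² − (Σx)²)(nΣy² − (Σy)²)]
Numerator: 8×5180 − 191×197 = 3813
Denominator: √[(39032 − 36481)(45304 − 38809)] = √[2551 × 6495] = 4070.4723
r = 3813 / 4070.4723 ≈ 0.937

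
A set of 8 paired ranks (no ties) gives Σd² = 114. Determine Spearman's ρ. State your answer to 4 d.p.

ρ = 1 − 6Σd² / [n(n²−1)] = 1 − 6×114 / (8×63)
  = 1 − 684/504 = 1 − 1.35714 ≈ -0.3571

-0.3571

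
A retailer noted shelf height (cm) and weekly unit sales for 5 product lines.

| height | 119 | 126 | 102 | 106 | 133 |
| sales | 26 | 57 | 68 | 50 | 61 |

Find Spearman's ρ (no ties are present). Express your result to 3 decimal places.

-0.100

Rank height: 3, 4, 1, 2, 5
Rank sales: 1, 3, 5, 2, 4
d = rank(height) − rank(sales): 2, 1, -4, 0, 1; Σd² = 22
ρ = 1 − 6Σd² / [n(n²−1)] = 1 − 6×22 / (5×24) = 1 − 132/120 ≈ -0.100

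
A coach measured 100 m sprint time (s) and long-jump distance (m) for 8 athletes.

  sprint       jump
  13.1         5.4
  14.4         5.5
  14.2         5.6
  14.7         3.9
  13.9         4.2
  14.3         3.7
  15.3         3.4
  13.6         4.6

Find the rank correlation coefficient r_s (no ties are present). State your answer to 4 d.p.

Rank sprint: 1, 6, 4, 7, 3, 5, 8, 2
Rank jump: 6, 7, 8, 3, 4, 2, 1, 5
d = rank(sprint) − rank(jump): -5, -1, -4, 4, -1, 3, 7, -3; Σd² = 126
ρ = 1 − 6Σd² / [n(n²−1)] = 1 − 6×126 / (8×63) = 1 − 756/504 ≈ -0.5000

-0.5000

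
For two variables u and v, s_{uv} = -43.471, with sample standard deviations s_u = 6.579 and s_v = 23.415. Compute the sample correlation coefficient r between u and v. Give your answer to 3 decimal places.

-0.282

r = Cov(u,v) / (s_u · s_v) = -43.471 / (6.579 × 23.415)
  = -43.471 / 154.0473 ≈ -0.282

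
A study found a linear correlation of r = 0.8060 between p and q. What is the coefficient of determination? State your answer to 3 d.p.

0.650

r² = (0.8060)² = 0.650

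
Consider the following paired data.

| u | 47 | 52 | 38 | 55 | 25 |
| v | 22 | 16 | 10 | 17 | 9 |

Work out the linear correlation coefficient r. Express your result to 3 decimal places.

0.747

n = 5, Σu = 217, Σv = 74, Σu² = 10007, Σv² = 1210, Σuv = 3406
nΣuv − ΣuΣv = 17030 − 16058 = 972
nΣu² − (Σu)² = 50035 − 47089 = 2946; nΣv² − (Σv)² = 6050 − 5476 = 574
r = 972 / √(2946 × 574) = 972 / 1300.3861 ≈ 0.747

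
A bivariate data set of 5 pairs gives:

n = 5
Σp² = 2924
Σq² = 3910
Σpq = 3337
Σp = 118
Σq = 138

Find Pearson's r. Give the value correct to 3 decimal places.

0.676

r = (nΣpq − ΣpΣq) / √[(nΣp² − (Σp)²)(nΣq² − (Σq)²)]
Numerator: 5×3337 − 118×138 = 401
Denominator: √[(14620 − 13924)(19550 − 19044)] = √[696 × 506] = 593.4442
r = 401 / 593.4442 ≈ 0.676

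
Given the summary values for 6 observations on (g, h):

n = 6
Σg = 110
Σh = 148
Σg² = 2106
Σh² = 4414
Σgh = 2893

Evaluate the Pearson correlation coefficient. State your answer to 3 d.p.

0.688

r = (nΣgh − ΣgΣh) / √[(nΣg² − (Σg)²)(nΣh² − (Σh)²)]
Numerator: 6×2893 − 110×148 = 1078
Denominator: √[(12636 − 12100)(26484 − 21904)] = √[536 × 4580] = 1566.8057
r = 1078 / 1566.8057 ≈ 0.688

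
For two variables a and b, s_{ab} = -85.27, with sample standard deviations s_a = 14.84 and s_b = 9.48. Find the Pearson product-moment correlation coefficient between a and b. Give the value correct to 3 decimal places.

r = Cov(a,b) / (s_a · s_b) = -85.27 / (14.84 × 9.48)
  = -85.27 / 140.6832 ≈ -0.606

-0.606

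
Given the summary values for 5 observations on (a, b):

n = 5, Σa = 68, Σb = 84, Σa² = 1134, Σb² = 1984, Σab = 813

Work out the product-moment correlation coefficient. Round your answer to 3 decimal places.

r = (nΣab − ΣaΣb) / √[(nΣa² − (Σa)²)(nΣb² − (Σb)²)]
Numerator: 5×813 − 68×84 = -1647
Denominator: √[(5670 − 4624)(9920 − 7056)] = √[1046 × 2864] = 1730.8218
r = -1647 / 1730.8218 ≈ -0.952

-0.952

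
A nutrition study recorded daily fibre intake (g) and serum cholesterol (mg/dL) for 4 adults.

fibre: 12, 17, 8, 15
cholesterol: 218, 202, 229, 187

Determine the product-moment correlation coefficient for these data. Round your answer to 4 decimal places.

n = 4, Σx = 52, Σy = 836, Σx² = 722, Σy² = 175738, Σxy = 10687
nΣxy − ΣxΣy = 42748 − 43472 = -724
nΣx² − (Σx)² = 2888 − 2704 = 184; nΣy² − (Σy)² = 702952 − 698896 = 4056
r = -724 / √(184 × 4056) = -724 / 863.8889 ≈ -0.8381

-0.8381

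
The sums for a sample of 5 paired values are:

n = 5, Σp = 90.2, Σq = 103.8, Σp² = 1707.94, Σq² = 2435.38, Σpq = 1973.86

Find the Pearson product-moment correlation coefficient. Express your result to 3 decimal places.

0.673

r = (nΣpq − ΣpΣq) / √[(nΣp² − (Σp)²)(nΣq² − (Σq)²)]
Numerator: 5×1973.86 − 90.2×103.8 = 506.54
Denominator: √[(8539.7 − 8136.04)(12176.9 − 10774.44)] = √[403.66 × 1402.46] = 752.4075
r = 506.54 / 752.4075 ≈ 0.673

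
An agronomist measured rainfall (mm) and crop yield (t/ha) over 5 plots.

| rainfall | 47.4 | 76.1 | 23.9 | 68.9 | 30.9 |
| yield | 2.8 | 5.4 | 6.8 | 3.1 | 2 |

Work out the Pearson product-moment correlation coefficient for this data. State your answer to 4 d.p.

-0.0665

n = 5, Σx = 247.2, Σy = 20.1, Σx² = 14311.2, Σy² = 96.85, Σxy = 981.57
nΣxy − ΣxΣy = 4907.85 − 4968.72 = -60.87
nΣx² − (Σx)² = 71556 − 61107.84 = 10448.16; nΣy² − (Σy)² = 484.25 − 404.01 = 80.24
r = -60.87 / √(10448.16 × 80.24) = -60.87 / 915.6202 ≈ -0.0665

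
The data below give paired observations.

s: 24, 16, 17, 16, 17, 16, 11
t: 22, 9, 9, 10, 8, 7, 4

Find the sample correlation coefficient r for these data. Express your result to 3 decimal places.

0.948

n = 7, Σs = 117, Σt = 69, Σs² = 2043, Σt² = 875, Σst = 1277
nΣst − ΣsΣt = 8939 − 8073 = 866
nΣs² − (Σs)² = 14301 − 13689 = 612; nΣt² − (Σt)² = 6125 − 4761 = 1364
r = 866 / √(612 × 1364) = 866 / 913.6564 ≈ 0.948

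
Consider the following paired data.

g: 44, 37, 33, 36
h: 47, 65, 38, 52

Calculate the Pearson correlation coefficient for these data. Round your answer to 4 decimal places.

n = 4, Σg = 150, Σh = 202, Σg² = 5690, Σh² = 10582, Σgh = 7599
nΣgh − ΣgΣh = 30396 − 30300 = 96
nΣg² − (Σg)² = 22760 − 22500 = 260; nΣh² − (Σh)² = 42328 − 40804 = 1524
r = 96 / √(260 × 1524) = 96 / 629.4760 ≈ 0.1525

0.1525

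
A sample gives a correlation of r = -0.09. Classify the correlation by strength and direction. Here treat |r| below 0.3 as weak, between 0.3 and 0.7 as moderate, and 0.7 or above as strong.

weak negative

r = -0.09 < 0 so the relationship is negative.
|r| = 0.09, which falls in the weak range.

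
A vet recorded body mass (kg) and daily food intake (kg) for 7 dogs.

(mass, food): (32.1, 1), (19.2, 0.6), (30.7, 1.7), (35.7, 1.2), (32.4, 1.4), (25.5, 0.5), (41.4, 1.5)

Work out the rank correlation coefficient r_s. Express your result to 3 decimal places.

0.571

Rank mass: 4, 1, 3, 6, 5, 2, 7
Rank food: 3, 2, 7, 4, 5, 1, 6
d = rank(mass) − rank(food): 1, -1, -4, 2, 0, 1, 1; Σd² = 24
ρ = 1 − 6Σd² / [n(n²−1)] = 1 − 6×24 / (7×48) = 1 − 144/336 ≈ 0.571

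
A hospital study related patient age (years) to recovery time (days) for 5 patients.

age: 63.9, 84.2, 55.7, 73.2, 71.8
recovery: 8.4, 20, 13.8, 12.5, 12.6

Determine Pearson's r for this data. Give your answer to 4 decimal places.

n = 5, Σx = 348.8, Σy = 67.3, Σx² = 24788.82, Σy² = 976.01, Σxy = 4809.1
nΣxy − ΣxΣy = 24045.5 − 23474.24 = 571.26
nΣx² − (Σx)² = 123944.1 − 121661.44 = 2282.66; nΣy² − (Σy)² = 4880.05 − 4529.29 = 350.76
r = 571.26 / √(2282.66 × 350.76) = 571.26 / 894.7993 ≈ 0.6384

0.6384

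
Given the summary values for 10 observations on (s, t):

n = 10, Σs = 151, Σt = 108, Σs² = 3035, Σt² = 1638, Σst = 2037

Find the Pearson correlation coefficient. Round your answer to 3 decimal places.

r = (nΣst − ΣsΣt) / √[(nΣs² − (Σs)²)(nΣt² − (Σt)²)]
Numerator: 10×2037 − 151×108 = 4062
Denominator: √[(30350 − 22801)(16380 − 11664)] = √[7549 × 4716] = 5966.6644
r = 4062 / 5966.6644 ≈ 0.681

0.681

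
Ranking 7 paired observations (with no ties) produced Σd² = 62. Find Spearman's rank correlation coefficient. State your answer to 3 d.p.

-0.107

ρ = 1 − 6Σd² / [n(n²−1)] = 1 − 6×62 / (7×48)
  = 1 − 372/336 = 1 − 1.1071 ≈ -0.107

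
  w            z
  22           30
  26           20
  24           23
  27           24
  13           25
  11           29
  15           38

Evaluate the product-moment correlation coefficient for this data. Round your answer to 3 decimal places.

n = 7, Σw = 138, Σz = 189, Σw² = 2980, Σz² = 5315, Σwz = 3594
nΣwz − ΣwΣz = 25158 − 26082 = -924
nΣw² − (Σw)² = 20860 − 19044 = 1816; nΣz² − (Σz)² = 37205 − 35721 = 1484
r = -924 / √(1816 × 1484) = -924 / 1641.6285 ≈ -0.563

-0.563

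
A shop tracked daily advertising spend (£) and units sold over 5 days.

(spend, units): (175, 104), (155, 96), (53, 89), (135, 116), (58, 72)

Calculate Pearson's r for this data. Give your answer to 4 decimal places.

0.7221

n = 5, Σx = 576, Σy = 477, Σx² = 79048, Σy² = 46593, Σxy = 57633
nΣxy − ΣxΣy = 288165 − 274752 = 13413
nΣx² − (Σx)² = 395240 − 331776 = 63464; nΣy² − (Σy)² = 232965 − 227529 = 5436
r = 13413 / √(63464 × 5436) = 13413 / 18573.9146 ≈ 0.7221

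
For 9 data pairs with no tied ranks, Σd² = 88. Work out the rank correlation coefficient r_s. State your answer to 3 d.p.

ρ = 1 − 6Σd² / [n(n²−1)] = 1 − 6×88 / (9×80)
  = 1 − 528/720 = 1 − 0.7333 ≈ 0.267

0.267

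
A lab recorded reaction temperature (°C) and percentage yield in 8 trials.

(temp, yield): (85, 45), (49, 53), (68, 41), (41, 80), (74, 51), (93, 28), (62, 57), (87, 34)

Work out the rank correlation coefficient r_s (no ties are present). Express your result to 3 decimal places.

-0.905

Rank temp: 6, 2, 4, 1, 5, 8, 3, 7
Rank yield: 4, 6, 3, 8, 5, 1, 7, 2
d = rank(temp) − rank(yield): 2, -4, 1, -7, 0, 7, -4, 5; Σd² = 160
ρ = 1 − 6Σd² / [n(n²−1)] = 1 − 6×160 / (8×63) = 1 − 960/504 ≈ -0.905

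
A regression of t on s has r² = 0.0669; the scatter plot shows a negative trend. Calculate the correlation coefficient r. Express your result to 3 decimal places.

-0.259

|r| = √0.0669 = 0.259
The association is negative, so r = −0.259.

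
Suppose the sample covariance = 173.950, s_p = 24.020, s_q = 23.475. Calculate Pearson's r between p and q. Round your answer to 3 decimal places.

r = Cov(p,q) / (s_p · s_q) = 173.950 / (24.020 × 23.475)
  = 173.950 / 563.8695 ≈ 0.308

0.308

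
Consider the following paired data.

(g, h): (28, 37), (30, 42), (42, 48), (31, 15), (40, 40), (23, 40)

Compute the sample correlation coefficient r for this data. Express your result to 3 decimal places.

0.287

n = 6, Σg = 194, Σh = 222, Σg² = 6538, Σh² = 8862, Σgh = 7297
nΣgh − ΣgΣh = 43782 − 43068 = 714
nΣg² − (Σg)² = 39228 − 37636 = 1592; nΣh² − (Σh)² = 53172 − 49284 = 3888
r = 714 / √(1592 × 3888) = 714 / 2487.9100 ≈ 0.287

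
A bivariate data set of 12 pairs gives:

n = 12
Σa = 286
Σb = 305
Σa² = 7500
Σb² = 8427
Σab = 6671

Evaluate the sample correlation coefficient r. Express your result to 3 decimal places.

r = (nΣab − ΣaΣb) / √[(nΣa² − (Σa)²)(nΣb² − (Σb)²)]
Numerator: 12×6671 − 286×305 = -7178
Denominator: √[(90000 − 81796)(101124 − 93025)] = √[8204 × 8099] = 8151.3309
r = -7178 / 8151.3309 ≈ -0.881

-0.881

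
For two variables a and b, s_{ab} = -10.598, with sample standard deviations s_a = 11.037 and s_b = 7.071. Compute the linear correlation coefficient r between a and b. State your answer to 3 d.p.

r = Cov(a,b) / (s_a · s_b) = -10.598 / (11.037 × 7.071)
  = -10.598 / 78.0426 ≈ -0.136

-0.136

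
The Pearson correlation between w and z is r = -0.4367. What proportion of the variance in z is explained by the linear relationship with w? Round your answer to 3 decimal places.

r² = (-0.4367)² = 0.191

0.191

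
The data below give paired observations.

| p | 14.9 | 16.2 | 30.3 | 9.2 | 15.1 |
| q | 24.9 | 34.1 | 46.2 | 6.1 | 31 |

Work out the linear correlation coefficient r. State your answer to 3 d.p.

n = 5, Σp = 85.7, Σq = 142.3, Σp² = 1715.19, Σq² = 4915.47, Σpq = 2847.51
nΣpq − ΣpΣq = 14237.55 − 12195.11 = 2042.44
nΣp² − (Σp)² = 8575.95 − 7344.49 = 1231.46; nΣq² − (Σq)² = 24577.35 − 20249.29 = 4328.06
r = 2042.44 / √(1231.46 × 4328.06) = 2042.44 / 2308.6431 ≈ 0.885

0.885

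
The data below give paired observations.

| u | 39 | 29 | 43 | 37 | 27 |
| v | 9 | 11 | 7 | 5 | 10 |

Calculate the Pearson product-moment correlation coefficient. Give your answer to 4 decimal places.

-0.6734

n = 5, Σu = 175, Σv = 42, Σu² = 6309, Σv² = 376, Σuv = 1426
nΣuv − ΣuΣv = 7130 − 7350 = -220
nΣu² − (Σu)² = 31545 − 30625 = 920; nΣv² − (Σv)² = 1880 − 1764 = 116
r = -220 / √(920 × 116) = -220 / 326.6803 ≈ -0.6734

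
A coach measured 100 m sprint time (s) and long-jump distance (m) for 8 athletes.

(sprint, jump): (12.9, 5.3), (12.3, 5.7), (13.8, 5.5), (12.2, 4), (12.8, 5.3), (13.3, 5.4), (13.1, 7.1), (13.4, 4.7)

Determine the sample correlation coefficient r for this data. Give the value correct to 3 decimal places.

n = 8, Σx = 103.8, Σy = 43, Σx² = 1348.88, Σy² = 236.58, Σxy = 558.83
nΣxy − ΣxΣy = 4470.64 − 4463.4 = 7.24
nΣx² − (Σx)² = 10791.04 − 10774.44 = 16.6; nΣy² − (Σy)² = 1892.64 − 1849 = 43.64
r = 7.24 / √(16.6 × 43.64) = 7.24 / 26.9151 ≈ 0.269

0.269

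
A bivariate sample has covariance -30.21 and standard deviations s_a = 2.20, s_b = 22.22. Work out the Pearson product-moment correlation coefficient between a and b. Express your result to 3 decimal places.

r = Cov(a,b) / (s_a · s_b) = -30.21 / (2.20 × 22.22)
  = -30.21 / 48.8840 ≈ -0.618

-0.618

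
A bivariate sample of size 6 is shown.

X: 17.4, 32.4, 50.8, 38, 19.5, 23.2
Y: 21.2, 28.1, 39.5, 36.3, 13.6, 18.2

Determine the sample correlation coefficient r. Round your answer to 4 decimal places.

n = 6, ΣX = 181.3, ΣY = 156.9, ΣX² = 6295.65, ΣY² = 4633.19, ΣXY = 5352.76
nΣXY − ΣXΣY = 32116.56 − 28445.97 = 3670.59
nΣX² − (ΣX)² = 37773.9 − 32869.69 = 4904.21; nΣY² − (ΣY)² = 27799.14 − 24617.61 = 3181.53
r = 3670.59 / √(4904.21 × 3181.53) = 3670.59 / 3950.0495 ≈ 0.9293

0.9293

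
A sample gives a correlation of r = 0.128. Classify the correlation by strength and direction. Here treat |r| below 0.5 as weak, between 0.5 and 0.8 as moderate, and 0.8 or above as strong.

r = 0.128 > 0 so the relationship is positive.
|r| = 0.128, which falls in the weak range.

weak positive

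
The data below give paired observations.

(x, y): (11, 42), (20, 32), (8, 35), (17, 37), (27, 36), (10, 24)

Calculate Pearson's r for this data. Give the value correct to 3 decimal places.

n = 6, Σx = 93, Σy = 206, Σx² = 1703, Σy² = 7254, Σxy = 3223
nΣxy − ΣxΣy = 19338 − 19158 = 180
nΣx² − (Σx)² = 10218 − 8649 = 1569; nΣy² − (Σy)² = 43524 − 42436 = 1088
r = 180 / √(1569 × 1088) = 180 / 1306.5497 ≈ 0.138

0.138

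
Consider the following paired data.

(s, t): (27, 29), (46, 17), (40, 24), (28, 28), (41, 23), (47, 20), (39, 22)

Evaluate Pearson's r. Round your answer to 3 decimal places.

-0.944

n = 7, Σs = 268, Σt = 163, Σs² = 10640, Σt² = 3903, Σst = 6050
nΣst − ΣsΣt = 42350 − 43684 = -1334
nΣs² − (Σs)² = 74480 − 71824 = 2656; nΣt² − (Σt)² = 27321 − 26569 = 752
r = -1334 / √(2656 × 752) = -1334 / 1413.2629 ≈ -0.944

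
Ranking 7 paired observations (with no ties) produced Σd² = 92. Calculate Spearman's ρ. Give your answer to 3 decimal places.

-0.643

ρ = 1 − 6Σd² / [n(n²−1)] = 1 − 6×92 / (7×48)
  = 1 − 552/336 = 1 − 1.6429 ≈ -0.643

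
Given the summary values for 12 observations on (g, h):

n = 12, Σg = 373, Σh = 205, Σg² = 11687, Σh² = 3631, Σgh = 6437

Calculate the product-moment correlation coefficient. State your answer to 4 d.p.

0.5931

r = (nΣgh − ΣgΣh) / √[(nΣg² − (Σg)²)(nΣh² − (Σh)²)]
Numerator: 12×6437 − 373×205 = 779
Denominator: √[(140244 − 139129)(43572 − 42025)] = √[1115 × 1547] = 1313.3564
r = 779 / 1313.3564 ≈ 0.5931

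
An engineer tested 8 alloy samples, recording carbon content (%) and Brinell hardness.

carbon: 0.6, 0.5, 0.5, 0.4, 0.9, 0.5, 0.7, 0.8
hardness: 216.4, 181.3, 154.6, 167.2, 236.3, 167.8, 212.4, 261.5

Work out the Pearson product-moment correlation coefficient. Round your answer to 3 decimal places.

0.888

n = 8, Σx = 4.9, Σy = 1597.5, Σx² = 3.21, Σy² = 329046.19, Σxy = 1019.12
nΣxy − ΣxΣy = 8152.96 − 7827.75 = 325.21
nΣx² − (Σx)² = 25.68 − 24.01 = 1.67; nΣy² − (Σy)² = 2632369.52 − 2552006.25 = 80363.27
r = 325.21 / √(1.67 × 80363.27) = 325.21 / 366.3423 ≈ 0.888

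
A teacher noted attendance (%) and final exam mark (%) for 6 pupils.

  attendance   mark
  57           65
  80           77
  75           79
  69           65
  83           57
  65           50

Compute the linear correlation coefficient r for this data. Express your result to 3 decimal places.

0.287

n = 6, Σx = 429, Σy = 393, Σx² = 31149, Σy² = 26369, Σxy = 28256
nΣxy − ΣxΣy = 169536 − 168597 = 939
nΣx² − (Σx)² = 186894 − 184041 = 2853; nΣy² − (Σy)² = 158214 − 154449 = 3765
r = 939 / √(2853 × 3765) = 939 / 3277.4296 ≈ 0.287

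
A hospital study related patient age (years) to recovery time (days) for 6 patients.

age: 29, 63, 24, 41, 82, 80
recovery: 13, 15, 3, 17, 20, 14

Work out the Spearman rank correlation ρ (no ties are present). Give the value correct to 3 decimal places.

0.771

Rank age: 2, 4, 1, 3, 6, 5
Rank recovery: 2, 4, 1, 5, 6, 3
d = rank(age) − rank(recovery): 0, 0, 0, -2, 0, 2; Σd² = 8
ρ = 1 − 6Σd² / [n(n²−1)] = 1 − 6×8 / (6×35) = 1 − 48/210 ≈ 0.771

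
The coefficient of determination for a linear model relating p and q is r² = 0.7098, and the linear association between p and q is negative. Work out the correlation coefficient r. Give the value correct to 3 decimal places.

-0.842

|r| = √0.7098 = 0.842
The association is negative, so r = −0.842.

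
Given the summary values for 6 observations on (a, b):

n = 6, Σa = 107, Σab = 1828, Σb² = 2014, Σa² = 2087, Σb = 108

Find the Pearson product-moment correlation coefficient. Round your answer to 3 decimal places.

-0.876

r = (nΣab − ΣaΣb) / √[(nΣa² − (Σa)²)(nΣb² − (Σb)²)]
Numerator: 6×1828 − 107×108 = -588
Denominator: √[(12522 − 11449)(12084 − 11664)] = √[1073 × 420] = 671.3121
r = -588 / 671.3121 ≈ -0.876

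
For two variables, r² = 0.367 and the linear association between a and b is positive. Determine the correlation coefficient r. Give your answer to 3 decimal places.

|r| = √0.367 = 0.606
The association is positive, so r = 0.606.

0.606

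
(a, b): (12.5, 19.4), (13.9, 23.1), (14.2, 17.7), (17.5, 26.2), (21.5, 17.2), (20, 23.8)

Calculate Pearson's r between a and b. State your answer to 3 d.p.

n = 6, Σa = 99.6, Σb = 127.4, Σa² = 1719.6, Σb² = 2771.98, Σab = 2119.23
nΣab − ΣaΣb = 12715.38 − 12689.04 = 26.34
nΣa² − (Σa)² = 10317.6 − 9920.16 = 397.44; nΣb² − (Σb)² = 16631.88 − 16230.76 = 401.12
r = 26.34 / √(397.44 × 401.12) = 26.34 / 399.2758 ≈ 0.066

0.066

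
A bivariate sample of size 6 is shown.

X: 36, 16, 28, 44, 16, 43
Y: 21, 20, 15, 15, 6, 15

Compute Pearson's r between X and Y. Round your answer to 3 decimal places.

0.271

n = 6, ΣX = 183, ΣY = 92, ΣX² = 6377, ΣY² = 1552, ΣXY = 2897
nΣXY − ΣXΣY = 17382 − 16836 = 546
nΣX² − (ΣX)² = 38262 − 33489 = 4773; nΣY² − (ΣY)² = 9312 − 8464 = 848
r = 546 / √(4773 × 848) = 546 / 2011.8409 ≈ 0.271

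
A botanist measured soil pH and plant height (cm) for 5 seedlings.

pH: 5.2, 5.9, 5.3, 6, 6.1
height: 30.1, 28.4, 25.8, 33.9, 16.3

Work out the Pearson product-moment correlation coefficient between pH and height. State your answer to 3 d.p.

n = 5, Σx = 28.5, Σy = 134.5, Σx² = 163.15, Σy² = 3793.11, Σxy = 763.65
nΣxy − ΣxΣy = 3818.25 − 3833.25 = -15
nΣx² − (Σx)² = 815.75 − 812.25 = 3.5; nΣy² − (Σy)² = 18965.55 − 18090.25 = 875.3
r = -15 / √(3.5 × 875.3) = -15 / 55.3493 ≈ -0.271

-0.271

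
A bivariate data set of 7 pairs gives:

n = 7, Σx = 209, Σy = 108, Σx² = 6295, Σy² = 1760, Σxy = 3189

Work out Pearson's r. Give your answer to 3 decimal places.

r = (nΣxy − ΣxΣy) / √[(nΣx² − (Σx)²)(nΣy² − (Σy)²)]
Numerator: 7×3189 − 209×108 = -249
Denominator: √[(44065 − 43681)(12320 − 11664)] = √[384 × 656] = 501.9004
r = -249 / 501.9004 ≈ -0.496

-0.496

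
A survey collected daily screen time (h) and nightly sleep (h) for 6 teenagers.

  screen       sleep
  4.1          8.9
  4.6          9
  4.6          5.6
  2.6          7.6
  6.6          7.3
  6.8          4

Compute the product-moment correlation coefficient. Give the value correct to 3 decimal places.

-0.534

n = 6, Σx = 29.3, Σy = 42.4, Σx² = 155.69, Σy² = 318.62, Σxy = 198.79
nΣxy − ΣxΣy = 1192.74 − 1242.32 = -49.58
nΣx² − (Σx)² = 934.14 − 858.49 = 75.65; nΣy² − (Σy)² = 1911.72 − 1797.76 = 113.96
r = -49.58 / √(75.65 × 113.96) = -49.58 / 92.8497 ≈ -0.534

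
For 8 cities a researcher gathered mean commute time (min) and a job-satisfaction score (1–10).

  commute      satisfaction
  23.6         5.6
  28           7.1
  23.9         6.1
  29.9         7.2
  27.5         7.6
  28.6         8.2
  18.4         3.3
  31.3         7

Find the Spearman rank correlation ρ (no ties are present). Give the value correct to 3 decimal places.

Rank commute: 2, 5, 3, 7, 4, 6, 1, 8
Rank satisfaction: 2, 5, 3, 6, 7, 8, 1, 4
d = rank(commute) − rank(satisfaction): 0, 0, 0, 1, -3, -2, 0, 4; Σd² = 30
ρ = 1 − 6Σd² / [n(n²−1)] = 1 − 6×30 / (8×63) = 1 − 180/504 ≈ 0.643

0.643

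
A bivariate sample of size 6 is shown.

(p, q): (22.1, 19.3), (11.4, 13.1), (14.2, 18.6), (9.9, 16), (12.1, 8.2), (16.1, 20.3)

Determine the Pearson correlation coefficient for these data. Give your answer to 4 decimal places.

n = 6, Σp = 85.8, Σq = 95.5, Σp² = 1323.64, Σq² = 1625.39, Σpq = 1424.44
nΣpq − ΣpΣq = 8546.64 − 8193.9 = 352.74
nΣp² − (Σp)² = 7941.84 − 7361.64 = 580.2; nΣq² − (Σq)² = 9752.34 − 9120.25 = 632.09
r = 352.74 / √(580.2 × 632.09) = 352.74 / 605.5895 ≈ 0.5825

0.5825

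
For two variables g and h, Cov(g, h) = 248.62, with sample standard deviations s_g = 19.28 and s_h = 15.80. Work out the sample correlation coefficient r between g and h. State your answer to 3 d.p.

0.816

r = Cov(g,h) / (s_g · s_h) = 248.62 / (19.28 × 15.80)
  = 248.62 / 304.6240 ≈ 0.816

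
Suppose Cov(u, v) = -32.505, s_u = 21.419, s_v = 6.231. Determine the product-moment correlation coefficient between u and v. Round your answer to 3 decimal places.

r = Cov(u,v) / (s_u · s_v) = -32.505 / (21.419 × 6.231)
  = -32.505 / 133.4618 ≈ -0.244

-0.244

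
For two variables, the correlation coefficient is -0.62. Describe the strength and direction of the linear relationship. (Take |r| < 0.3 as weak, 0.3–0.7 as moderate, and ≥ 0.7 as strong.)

moderate negative

r = -0.62 < 0 so the relationship is negative.
|r| = 0.62, which falls in the moderate range.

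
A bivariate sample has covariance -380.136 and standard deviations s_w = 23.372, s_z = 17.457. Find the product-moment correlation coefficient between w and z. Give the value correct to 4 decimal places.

r = Cov(w,z) / (s_w · s_z) = -380.136 / (23.372 × 17.457)
  = -380.136 / 408.0050 ≈ -0.9317

-0.9317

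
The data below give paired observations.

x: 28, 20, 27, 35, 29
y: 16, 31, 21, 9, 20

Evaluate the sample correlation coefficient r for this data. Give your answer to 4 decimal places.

-0.9695

n = 5, Σx = 139, Σy = 97, Σx² = 3979, Σy² = 2139, Σxy = 2530
nΣxy − ΣxΣy = 12650 − 13483 = -833
nΣx² − (Σx)² = 19895 − 19321 = 574; nΣy² − (Σy)² = 10695 − 9409 = 1286
r = -833 / √(574 × 1286) = -833 / 859.1647 ≈ -0.9695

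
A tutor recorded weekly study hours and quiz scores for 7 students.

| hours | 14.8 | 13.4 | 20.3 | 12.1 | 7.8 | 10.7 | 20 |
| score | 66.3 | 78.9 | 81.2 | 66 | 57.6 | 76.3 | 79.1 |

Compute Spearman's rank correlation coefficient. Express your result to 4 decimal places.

0.8214

Rank hours: 5, 4, 7, 3, 1, 2, 6
Rank score: 3, 5, 7, 2, 1, 4, 6
d = rank(hours) − rank(score): 2, -1, 0, 1, 0, -2, 0; Σd² = 10
ρ = 1 − 6Σd² / [n(n²−1)] = 1 − 6×10 / (7×48) = 1 − 60/336 ≈ 0.8214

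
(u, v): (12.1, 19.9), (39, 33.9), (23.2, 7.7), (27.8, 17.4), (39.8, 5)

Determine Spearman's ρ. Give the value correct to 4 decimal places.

Rank u: 1, 4, 2, 3, 5
Rank v: 4, 5, 2, 3, 1
d = rank(u) − rank(v): -3, -1, 0, 0, 4; Σd² = 26
ρ = 1 − 6Σd² / [n(n²−1)] = 1 − 6×26 / (5×24) = 1 − 156/120 ≈ -0.3000

-0.3000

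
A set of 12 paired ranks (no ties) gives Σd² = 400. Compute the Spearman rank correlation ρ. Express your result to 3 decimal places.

ρ = 1 − 6Σd² / [n(n²−1)] = 1 − 6×400 / (12×143)
  = 1 − 2400/1716 = 1 − 1.3986 ≈ -0.399

-0.399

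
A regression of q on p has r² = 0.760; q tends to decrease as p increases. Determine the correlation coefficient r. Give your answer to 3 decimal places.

-0.872

|r| = √0.760 = 0.872
The association is negative, so r = −0.872.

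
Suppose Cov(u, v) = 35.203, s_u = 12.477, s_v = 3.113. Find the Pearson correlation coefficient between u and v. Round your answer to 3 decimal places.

r = Cov(u,v) / (s_u · s_v) = 35.203 / (12.477 × 3.113)
  = 35.203 / 38.8409 ≈ 0.906

0.906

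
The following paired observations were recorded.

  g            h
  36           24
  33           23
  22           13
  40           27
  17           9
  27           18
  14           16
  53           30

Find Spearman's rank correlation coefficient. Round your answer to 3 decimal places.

Rank g: 6, 5, 3, 7, 2, 4, 1, 8
Rank h: 6, 5, 2, 7, 1, 4, 3, 8
d = rank(g) − rank(h): 0, 0, 1, 0, 1, 0, -2, 0; Σd² = 6
ρ = 1 − 6Σd² / [n(n²−1)] = 1 − 6×6 / (8×63) = 1 − 36/504 ≈ 0.929

0.929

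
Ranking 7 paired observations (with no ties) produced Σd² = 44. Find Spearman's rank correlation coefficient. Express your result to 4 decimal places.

0.2143

ρ = 1 − 6Σd² / [n(n²−1)] = 1 − 6×44 / (7×48)
  = 1 − 264/336 = 1 − 0.78571 ≈ 0.2143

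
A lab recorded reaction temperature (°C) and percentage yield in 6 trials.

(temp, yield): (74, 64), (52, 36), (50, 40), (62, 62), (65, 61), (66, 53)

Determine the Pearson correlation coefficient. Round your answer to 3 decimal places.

0.882

n = 6, Σx = 369, Σy = 316, Σx² = 23105, Σy² = 17366, Σxy = 19915
nΣxy − ΣxΣy = 119490 − 116604 = 2886
nΣx² − (Σx)² = 138630 − 136161 = 2469; nΣy² − (Σy)² = 104196 − 99856 = 4340
r = 2886 / √(2469 × 4340) = 2886 / 3273.4477 ≈ 0.882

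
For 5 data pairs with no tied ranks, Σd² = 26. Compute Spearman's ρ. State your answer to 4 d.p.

-0.3000

ρ = 1 − 6Σd² / [n(n²−1)] = 1 − 6×26 / (5×24)
  = 1 − 156/120 = 1 − 1.30000 ≈ -0.3000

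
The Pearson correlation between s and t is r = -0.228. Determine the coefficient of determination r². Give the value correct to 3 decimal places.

r² = (-0.228)² = 0.052

0.052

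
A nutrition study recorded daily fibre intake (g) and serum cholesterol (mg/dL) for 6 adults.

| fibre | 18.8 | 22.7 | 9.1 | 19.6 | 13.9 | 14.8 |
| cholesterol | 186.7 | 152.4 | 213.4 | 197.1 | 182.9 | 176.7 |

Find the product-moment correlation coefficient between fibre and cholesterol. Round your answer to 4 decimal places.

-0.7079

n = 6, Σx = 98.9, Σy = 1109.2, Σx² = 1747.95, Σy² = 207145.92, Σxy = 17932.01
nΣxy − ΣxΣy = 107592.06 − 109699.88 = -2107.82
nΣx² − (Σx)² = 10487.7 − 9781.21 = 706.49; nΣy² − (Σy)² = 1242875.52 − 1230324.64 = 12550.88
r = -2107.82 / √(706.49 × 12550.88) = -2107.82 / 2977.7628 ≈ -0.7079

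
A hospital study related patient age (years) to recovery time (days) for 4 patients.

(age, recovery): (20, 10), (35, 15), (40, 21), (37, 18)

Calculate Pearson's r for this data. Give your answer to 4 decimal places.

n = 4, Σx = 132, Σy = 64, Σx² = 4594, Σy² = 1090, Σxy = 2231
nΣxy − ΣxΣy = 8924 − 8448 = 476
nΣx² − (Σx)² = 18376 − 17424 = 952; nΣy² − (Σy)² = 4360 − 4096 = 264
r = 476 / √(952 × 264) = 476 / 501.3262 ≈ 0.9495

0.9495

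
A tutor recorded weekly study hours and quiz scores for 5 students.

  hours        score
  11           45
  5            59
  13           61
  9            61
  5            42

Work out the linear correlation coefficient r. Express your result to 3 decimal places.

n = 5, Σx = 43, Σy = 268, Σx² = 421, Σy² = 14712, Σxy = 2342
nΣxy − ΣxΣy = 11710 − 11524 = 186
nΣx² − (Σx)² = 2105 − 1849 = 256; nΣy² − (Σy)² = 73560 − 71824 = 1736
r = 186 / √(256 × 1736) = 186 / 666.6453 ≈ 0.279

0.279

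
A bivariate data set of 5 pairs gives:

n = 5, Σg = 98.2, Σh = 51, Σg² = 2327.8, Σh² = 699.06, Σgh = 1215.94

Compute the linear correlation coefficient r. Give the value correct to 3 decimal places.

r = (nΣgh − ΣgΣh) / √[(nΣg² − (Σg)²)(nΣh² − (Σh)²)]
Numerator: 5×1215.94 − 98.2×51 = 1071.5
Denominator: √[(11639 − 9643.24)(3495.3 − 2601)] = √[1995.76 × 894.3] = 1335.9671
r = 1071.5 / 1335.9671 ≈ 0.802

0.802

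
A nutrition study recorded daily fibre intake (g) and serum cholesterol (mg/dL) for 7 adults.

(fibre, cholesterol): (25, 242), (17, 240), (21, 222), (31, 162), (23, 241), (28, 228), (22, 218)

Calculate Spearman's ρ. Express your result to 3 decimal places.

Rank fibre: 5, 1, 2, 7, 4, 6, 3
Rank cholesterol: 7, 5, 3, 1, 6, 4, 2
d = rank(fibre) − rank(cholesterol): -2, -4, -1, 6, -2, 2, 1; Σd² = 66
ρ = 1 − 6Σd² / [n(n²−1)] = 1 − 6×66 / (7×48) = 1 − 396/336 ≈ -0.179

-0.179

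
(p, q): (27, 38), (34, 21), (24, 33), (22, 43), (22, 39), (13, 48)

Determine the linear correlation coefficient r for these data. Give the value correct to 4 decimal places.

-0.9161

n = 6, Σp = 142, Σq = 222, Σp² = 3598, Σq² = 8648, Σpq = 4960
nΣpq − ΣpΣq = 29760 − 31524 = -1764
nΣp² − (Σp)² = 21588 − 20164 = 1424; nΣq² − (Σq)² = 51888 − 49284 = 2604
r = -1764 / √(1424 × 2604) = -1764 / 1925.6417 ≈ -0.9161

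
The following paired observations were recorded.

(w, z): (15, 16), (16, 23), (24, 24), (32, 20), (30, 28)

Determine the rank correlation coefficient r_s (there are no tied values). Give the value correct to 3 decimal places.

0.400

Rank w: 1, 2, 3, 5, 4
Rank z: 1, 3, 4, 2, 5
d = rank(w) − rank(z): 0, -1, -1, 3, -1; Σd² = 12
ρ = 1 − 6Σd² / [n(n²−1)] = 1 − 6×12 / (5×24) = 1 − 72/120 ≈ 0.400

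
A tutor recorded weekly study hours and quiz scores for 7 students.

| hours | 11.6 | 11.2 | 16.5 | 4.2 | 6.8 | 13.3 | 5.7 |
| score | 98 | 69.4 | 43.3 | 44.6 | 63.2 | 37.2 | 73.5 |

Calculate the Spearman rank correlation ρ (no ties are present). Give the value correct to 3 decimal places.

-0.357

Rank hours: 5, 4, 7, 1, 3, 6, 2
Rank score: 7, 5, 2, 3, 4, 1, 6
d = rank(hours) − rank(score): -2, -1, 5, -2, -1, 5, -4; Σd² = 76
ρ = 1 − 6Σd² / [n(n²−1)] = 1 − 6×76 / (7×48) = 1 − 456/336 ≈ -0.357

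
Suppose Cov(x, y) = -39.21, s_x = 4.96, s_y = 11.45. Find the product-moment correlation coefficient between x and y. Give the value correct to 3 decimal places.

r = Cov(x,y) / (s_x · s_y) = -39.21 / (4.96 × 11.45)
  = -39.21 / 56.7920 ≈ -0.690

-0.690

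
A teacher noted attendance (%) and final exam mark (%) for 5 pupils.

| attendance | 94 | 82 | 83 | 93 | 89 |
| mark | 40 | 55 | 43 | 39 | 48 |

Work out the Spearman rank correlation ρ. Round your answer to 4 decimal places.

Rank attendance: 5, 1, 2, 4, 3
Rank mark: 2, 5, 3, 1, 4
d = rank(attendance) − rank(mark): 3, -4, -1, 3, -1; Σd² = 36
ρ = 1 − 6Σd² / [n(n²−1)] = 1 − 6×36 / (5×24) = 1 − 216/120 ≈ -0.8000

-0.8000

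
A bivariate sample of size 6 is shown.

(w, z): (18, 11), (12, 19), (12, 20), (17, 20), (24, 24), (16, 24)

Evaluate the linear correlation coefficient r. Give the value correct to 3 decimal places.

0.179

n = 6, Σw = 99, Σz = 118, Σw² = 1733, Σz² = 2434, Σwz = 1966
nΣwz − ΣwΣz = 11796 − 11682 = 114
nΣw² − (Σw)² = 10398 − 9801 = 597; nΣz² − (Σz)² = 14604 − 13924 = 680
r = 114 / √(597 × 680) = 114 / 637.1499 ≈ 0.179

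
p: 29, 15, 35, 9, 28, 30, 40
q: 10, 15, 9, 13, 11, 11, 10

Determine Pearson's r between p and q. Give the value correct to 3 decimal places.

n = 7, Σp = 186, Σq = 79, Σp² = 5656, Σq² = 917, Σpq = 1985
nΣpq − ΣpΣq = 13895 − 14694 = -799
nΣp² − (Σp)² = 39592 − 34596 = 4996; nΣq² − (Σq)² = 6419 − 6241 = 178
r = -799 / √(4996 × 178) = -799 / 943.0207 ≈ -0.847

-0.847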